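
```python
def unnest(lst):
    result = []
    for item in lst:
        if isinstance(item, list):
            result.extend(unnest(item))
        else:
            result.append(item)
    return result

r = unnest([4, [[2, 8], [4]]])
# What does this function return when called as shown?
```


unnest([4, [[2, 8], [4]]])
Processing each element:
  4 is not a list -> append 4
  [[2, 8], [4]] is a list -> unnest recursively -> [2, 8, 4]
= [4, 2, 8, 4]


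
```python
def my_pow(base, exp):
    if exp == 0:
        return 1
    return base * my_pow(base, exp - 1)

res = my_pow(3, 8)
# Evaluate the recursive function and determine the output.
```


my_pow(3, 8)
= 3 * my_pow(3, 7)
= 3 * 3 * my_pow(3, 6)
= 3 * 3 * 3 * my_pow(3, 5)
= 3 * 3 * 3 * 3 * my_pow(3, 4)
= 3 * 3 * 3 * 3 * 3 * my_pow(3, 3)
= 3 * 3 * 3 * 3 * 3 * 3 * my_pow(3, 2)
= 3 * 3 * 3 * 3 * 3 * 3 * 3 * my_pow(3, 1)
= 3 * 3 * 3 * 3 * 3 * 3 * 3 * 3 * my_pow(3, 0)
= 3 * 3 * 3 * 3 * 3 * 3 * 3 * 3 * 1
= 6561


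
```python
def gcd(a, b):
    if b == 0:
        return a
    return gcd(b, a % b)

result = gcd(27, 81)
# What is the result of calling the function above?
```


gcd(27, 81)
= gcd(81, 27 % 81) = gcd(81, 27)
= gcd(27, 81 % 27) = gcd(27, 0)
b == 0, return a = 27


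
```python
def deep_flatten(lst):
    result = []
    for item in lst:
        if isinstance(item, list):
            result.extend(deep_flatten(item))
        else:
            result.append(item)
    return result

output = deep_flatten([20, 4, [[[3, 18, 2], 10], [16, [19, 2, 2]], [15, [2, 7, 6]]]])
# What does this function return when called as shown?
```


deep_flatten([20, 4, [[[3, 18, 2], 10], [16, [19, 2, 2]], [15, [2, 7, 6]]]])
Processing each element:
  20 is not a list -> append 20
  4 is not a list -> append 4
  [[[3, 18, 2], 10], [16, [19, 2, 2]], [15, [2, 7, 6]]] is a list -> deep_flatten recursively -> [3, 18, 2, 10, 16, 19, 2, 2, 15, 2, 7, 6]
= [20, 4, 3, 18, 2, 10, 16, 19, 2, 2, 15, 2, 7, 6]


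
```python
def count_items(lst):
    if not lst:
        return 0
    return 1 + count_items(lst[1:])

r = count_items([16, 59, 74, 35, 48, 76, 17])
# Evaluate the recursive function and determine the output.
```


count_items([16, 59, 74, 35, 48, 76, 17])
= 1 + count_items([59, 74, 35, 48, 76, 17])
= 1 + 1 + count_items([74, 35, 48, 76, 17])
= 1 + 1 + 1 + count_items([35, 48, 76, 17])
= 1 + 1 + 1 + 1 + count_items([48, 76, 17])
= 1 + 1 + 1 + 1 + 1 + count_items([76, 17])
= 1 + 1 + 1 + 1 + 1 + 1 + count_items([17])
= 1 + 1 + 1 + 1 + 1 + 1 + 1 + count_items([])
= 1 + 1 + 1 + 1 + 1 + 1 + 1 + 0
= 7


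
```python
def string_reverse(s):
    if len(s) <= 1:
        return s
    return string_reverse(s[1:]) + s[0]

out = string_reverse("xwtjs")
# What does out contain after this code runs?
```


string_reverse("xwtjs")
= string_reverse("wtjs") + "x"
= string_reverse("tjs") + "w" + "x"
= string_reverse("js") + "t" + "w" + "x"
= string_reverse("s") + "j" + "t" + "w" + "x"
= "s" + "j" + "t" + "w" + "x"
= "sjtwx"


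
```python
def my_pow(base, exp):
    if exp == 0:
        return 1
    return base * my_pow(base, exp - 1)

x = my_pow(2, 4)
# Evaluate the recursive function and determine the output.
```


my_pow(2, 4)
= 2 * my_pow(2, 3)
= 2 * 2 * my_pow(2, 2)
= 2 * 2 * 2 * my_pow(2, 1)
= 2 * 2 * 2 * 2 * my_pow(2, 0)
= 2 * 2 * 2 * 2 * 1
= 16


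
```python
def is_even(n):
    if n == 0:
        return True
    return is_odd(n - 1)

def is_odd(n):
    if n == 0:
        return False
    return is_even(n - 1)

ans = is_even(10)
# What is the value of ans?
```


is_even(10)
= is_odd(9)
= is_even(8)
= is_odd(7)
= is_even(6)
= is_odd(5)
= is_even(4)
= is_odd(3)
= is_even(2)
= is_odd(1)
= is_even(0)
n == 0: return True
= True


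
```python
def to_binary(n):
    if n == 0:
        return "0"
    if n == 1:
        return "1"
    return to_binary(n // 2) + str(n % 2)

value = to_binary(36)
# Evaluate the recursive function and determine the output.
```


to_binary(36)
= to_binary(18) + "0"
= to_binary(9) + "0" + "0"
= to_binary(4) + "1" + "0" + "0"
= to_binary(2) + "0" + "1" + "0" + "0"
= to_binary(1) + "0" + "0" + "1" + "0" + "0"
= "1" + "0" + "0" + "1" + "0" + "0"
= "100100"


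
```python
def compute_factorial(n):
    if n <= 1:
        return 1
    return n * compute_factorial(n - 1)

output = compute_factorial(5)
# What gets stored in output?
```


compute_factorial(5)
= 5 * compute_factorial(4)
= 5 * 4 * compute_factorial(3)
= 5 * 4 * 3 * compute_factorial(2)
= 5 * 4 * 3 * 2 * compute_factorial(1)
= 5 * 4 * 3 * 2 * 1
= 120


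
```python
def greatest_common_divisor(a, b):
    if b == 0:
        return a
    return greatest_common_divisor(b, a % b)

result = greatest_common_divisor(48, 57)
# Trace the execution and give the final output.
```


greatest_common_divisor(48, 57)
= greatest_common_divisor(57, 48 % 57) = greatest_common_divisor(57, 48)
= greatest_common_divisor(48, 57 % 48) = greatest_common_divisor(48, 9)
= greatest_common_divisor(9, 48 % 9) = greatest_common_divisor(9, 3)
= greatest_common_divisor(3, 9 % 3) = greatest_common_divisor(3, 0)
b == 0, return a = 3


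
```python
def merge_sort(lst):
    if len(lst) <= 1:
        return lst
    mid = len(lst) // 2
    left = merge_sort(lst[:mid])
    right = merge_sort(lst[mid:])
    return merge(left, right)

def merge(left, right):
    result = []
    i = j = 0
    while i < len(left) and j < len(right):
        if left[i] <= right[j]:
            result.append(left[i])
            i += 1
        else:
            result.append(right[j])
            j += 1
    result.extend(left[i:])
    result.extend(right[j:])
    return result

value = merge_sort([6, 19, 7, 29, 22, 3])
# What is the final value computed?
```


merge_sort([6, 19, 7, 29, 22, 3])
Split into [6, 19, 7] and [29, 22, 3]
Left sorted: [6, 7, 19]
Right sorted: [3, 22, 29]
Merge [6, 7, 19] and [3, 22, 29]
= [3, 6, 7, 19, 22, 29]


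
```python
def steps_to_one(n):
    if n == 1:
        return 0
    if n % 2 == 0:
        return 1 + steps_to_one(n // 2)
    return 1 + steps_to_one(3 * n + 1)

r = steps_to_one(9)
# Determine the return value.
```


steps_to_one(9)
9 is odd -> 3*9+1 = 28 -> steps_to_one(28)
28 is even -> steps_to_one(14)
14 is even -> steps_to_one(7)
7 is odd -> 3*7+1 = 22 -> steps_to_one(22)
22 is even -> steps_to_one(11)
11 is odd -> 3*11+1 = 34 -> steps_to_one(34)
34 is even -> steps_to_one(17)
17 is odd -> 3*17+1 = 52 -> steps_to_one(52)
52 is even -> steps_to_one(26)
26 is even -> steps_to_one(13)
13 is odd -> 3*13+1 = 40 -> steps_to_one(40)
40 is even -> steps_to_one(20)
20 is even -> steps_to_one(10)
10 is even -> steps_to_one(5)
5 is odd -> 3*5+1 = 16 -> steps_to_one(16)
16 is even -> steps_to_one(8)
8 is even -> steps_to_one(4)
4 is even -> steps_to_one(2)
2 is even -> steps_to_one(1)
Reached 1 after 19 steps
= 19


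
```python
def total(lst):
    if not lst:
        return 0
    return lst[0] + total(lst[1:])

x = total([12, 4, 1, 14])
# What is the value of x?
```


total([12, 4, 1, 14])
= 12 + total([4, 1, 14])
= 12 + 4 + total([1, 14])
= 12 + 4 + 1 + total([14])
= 12 + 4 + 1 + 14 + total([])
= 12 + 4 + 1 + 14 + 0
= 31


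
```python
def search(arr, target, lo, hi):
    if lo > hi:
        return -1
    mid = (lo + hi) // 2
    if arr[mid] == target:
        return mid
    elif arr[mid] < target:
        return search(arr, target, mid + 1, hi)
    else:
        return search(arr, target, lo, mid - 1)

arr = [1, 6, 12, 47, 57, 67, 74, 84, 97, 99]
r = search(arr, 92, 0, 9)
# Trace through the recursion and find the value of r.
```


search(arr, 92, 0, 9)
lo=0, hi=9, mid=4, arr[mid]=57
57 < 92, search right half
lo=5, hi=9, mid=7, arr[mid]=84
84 < 92, search right half
lo=8, hi=9, mid=8, arr[mid]=97
97 > 92, search left half
lo > hi, target not found, return -1
= -1


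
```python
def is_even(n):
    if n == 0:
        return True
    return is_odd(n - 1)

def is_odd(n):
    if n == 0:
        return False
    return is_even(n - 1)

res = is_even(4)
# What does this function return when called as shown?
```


is_even(4)
= is_odd(3)
= is_even(2)
= is_odd(1)
= is_even(0)
n == 0: return True
= True


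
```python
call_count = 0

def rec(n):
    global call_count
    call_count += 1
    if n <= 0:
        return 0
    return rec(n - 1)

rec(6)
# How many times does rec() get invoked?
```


rec(6) calls rec(5) calls ... calls rec(0)
Total calls: 6 + 1 (for base case) = 7


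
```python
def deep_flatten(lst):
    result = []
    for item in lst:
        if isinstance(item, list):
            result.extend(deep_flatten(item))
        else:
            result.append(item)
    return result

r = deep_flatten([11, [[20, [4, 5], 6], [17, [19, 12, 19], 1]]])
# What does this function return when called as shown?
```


deep_flatten([11, [[20, [4, 5], 6], [17, [19, 12, 19], 1]]])
Processing each element:
  11 is not a list -> append 11
  [[20, [4, 5], 6], [17, [19, 12, 19], 1]] is a list -> deep_flatten recursively -> [20, 4, 5, 6, 17, 19, 12, 19, 1]
= [11, 20, 4, 5, 6, 17, 19, 12, 19, 1]


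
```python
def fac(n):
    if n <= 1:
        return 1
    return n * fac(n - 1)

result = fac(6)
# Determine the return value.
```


fac(6)
= 6 * fac(5)
= 6 * 5 * fac(4)
= 6 * 5 * 4 * fac(3)
= 6 * 5 * 4 * 3 * fac(2)
= 6 * 5 * 4 * 3 * 2 * fac(1)
= 6 * 5 * 4 * 3 * 2 * 1
= 720


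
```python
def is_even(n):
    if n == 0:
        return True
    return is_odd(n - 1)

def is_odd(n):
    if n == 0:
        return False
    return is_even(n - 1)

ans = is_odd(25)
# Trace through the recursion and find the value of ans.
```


is_odd(25)
= is_even(24)
= is_odd(23)
= is_even(22)
= is_odd(21)
= is_even(20)
= is_odd(19)
= is_even(18)
= is_odd(17)
= is_even(16)
= is_odd(15)
= is_even(14)
= is_odd(13)
= is_even(12)
= is_odd(11)
= is_even(10)
= is_odd(9)
= is_even(8)
= is_odd(7)
= is_even(6)
= is_odd(5)
= is_even(4)
= is_odd(3)
= is_even(2)
= is_odd(1)
= is_even(0)
n == 0: return True
= True


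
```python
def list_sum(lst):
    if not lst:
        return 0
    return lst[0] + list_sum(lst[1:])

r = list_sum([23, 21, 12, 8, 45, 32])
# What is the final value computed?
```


list_sum([23, 21, 12, 8, 45, 32])
= 23 + list_sum([21, 12, 8, 45, 32])
= 23 + 21 + list_sum([12, 8, 45, 32])
= 23 + 21 + 12 + list_sum([8, 45, 32])
= 23 + 21 + 12 + 8 + list_sum([45, 32])
= 23 + 21 + 12 + 8 + 45 + list_sum([32])
= 23 + 21 + 12 + 8 + 45 + 32 + list_sum([])
= 23 + 21 + 12 + 8 + 45 + 32 + 0
= 141


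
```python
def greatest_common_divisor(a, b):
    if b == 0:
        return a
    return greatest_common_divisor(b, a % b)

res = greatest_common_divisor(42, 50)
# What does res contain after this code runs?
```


greatest_common_divisor(42, 50)
= greatest_common_divisor(50, 42 % 50) = greatest_common_divisor(50, 42)
= greatest_common_divisor(42, 50 % 42) = greatest_common_divisor(42, 8)
= greatest_common_divisor(8, 42 % 8) = greatest_common_divisor(8, 2)
= greatest_common_divisor(2, 8 % 2) = greatest_common_divisor(2, 0)
b == 0, return a = 2


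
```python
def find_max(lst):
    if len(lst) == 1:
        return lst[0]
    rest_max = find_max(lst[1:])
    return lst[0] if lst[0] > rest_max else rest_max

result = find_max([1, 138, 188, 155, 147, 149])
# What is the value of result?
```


find_max([1, 138, 188, 155, 147, 149])
= compare 1 with find_max([138, 188, 155, 147, 149])
= compare 138 with find_max([188, 155, 147, 149])
= compare 188 with find_max([155, 147, 149])
= compare 155 with find_max([147, 149])
= compare 147 with find_max([149])
Base: find_max([149]) = 149
compare 147 with 149: max = 149
compare 155 with 149: max = 155
compare 188 with 155: max = 188
compare 138 with 188: max = 188
compare 1 with 188: max = 188
= 188


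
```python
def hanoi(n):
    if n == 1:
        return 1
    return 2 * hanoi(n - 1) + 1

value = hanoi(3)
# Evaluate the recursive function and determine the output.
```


hanoi(3)
= 2 * hanoi(2) + 1
= 2 * (2 * hanoi(1) + 1) + 1
Now compute bottom-up:
hanoi(1) = 1
hanoi(2) = 2 * 1 + 1 = 3
hanoi(3) = 2 * 3 + 1 = 7
= 7


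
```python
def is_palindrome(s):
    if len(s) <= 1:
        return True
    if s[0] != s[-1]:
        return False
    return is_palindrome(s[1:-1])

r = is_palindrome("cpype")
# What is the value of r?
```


is_palindrome("cpype")
"cpype": s[0]='c' != s[-1]='e' -> False
= False


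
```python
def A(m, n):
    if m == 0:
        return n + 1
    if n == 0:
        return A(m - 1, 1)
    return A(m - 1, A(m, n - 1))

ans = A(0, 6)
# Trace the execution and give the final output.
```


A(0, 6)
m == 0: return 6 + 1 = 7
= 7


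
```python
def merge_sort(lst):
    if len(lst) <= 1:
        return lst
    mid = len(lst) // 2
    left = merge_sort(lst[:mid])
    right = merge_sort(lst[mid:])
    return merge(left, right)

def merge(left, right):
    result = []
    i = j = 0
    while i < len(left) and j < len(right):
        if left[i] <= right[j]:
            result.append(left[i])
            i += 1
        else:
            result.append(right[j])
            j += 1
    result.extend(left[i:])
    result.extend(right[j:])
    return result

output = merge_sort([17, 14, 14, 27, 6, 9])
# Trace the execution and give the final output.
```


merge_sort([17, 14, 14, 27, 6, 9])
Split into [17, 14, 14] and [27, 6, 9]
Left sorted: [14, 14, 17]
Right sorted: [6, 9, 27]
Merge [14, 14, 17] and [6, 9, 27]
= [6, 9, 14, 14, 17, 27]


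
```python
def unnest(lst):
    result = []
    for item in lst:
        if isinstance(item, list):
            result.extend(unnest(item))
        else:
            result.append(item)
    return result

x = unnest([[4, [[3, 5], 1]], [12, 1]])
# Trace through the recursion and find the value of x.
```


unnest([[4, [[3, 5], 1]], [12, 1]])
Processing each element:
  [4, [[3, 5], 1]] is a list -> unnest recursively -> [4, 3, 5, 1]
  [12, 1] is a list -> unnest recursively -> [12, 1]
= [4, 3, 5, 1, 12, 1]


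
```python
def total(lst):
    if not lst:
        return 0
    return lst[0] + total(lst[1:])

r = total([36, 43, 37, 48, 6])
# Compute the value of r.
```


total([36, 43, 37, 48, 6])
= 36 + total([43, 37, 48, 6])
= 36 + 43 + total([37, 48, 6])
= 36 + 43 + 37 + total([48, 6])
= 36 + 43 + 37 + 48 + total([6])
= 36 + 43 + 37 + 48 + 6 + total([])
= 36 + 43 + 37 + 48 + 6 + 0
= 170


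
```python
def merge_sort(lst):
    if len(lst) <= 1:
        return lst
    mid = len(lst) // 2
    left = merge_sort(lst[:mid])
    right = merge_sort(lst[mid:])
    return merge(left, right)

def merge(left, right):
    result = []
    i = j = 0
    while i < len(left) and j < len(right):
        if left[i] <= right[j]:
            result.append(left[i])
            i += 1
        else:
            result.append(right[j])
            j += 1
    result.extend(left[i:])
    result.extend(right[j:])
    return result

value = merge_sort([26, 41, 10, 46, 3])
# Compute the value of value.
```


merge_sort([26, 41, 10, 46, 3])
Split into [26, 41] and [10, 46, 3]
Left sorted: [26, 41]
Right sorted: [3, 10, 46]
Merge [26, 41] and [3, 10, 46]
= [3, 10, 26, 41, 46]


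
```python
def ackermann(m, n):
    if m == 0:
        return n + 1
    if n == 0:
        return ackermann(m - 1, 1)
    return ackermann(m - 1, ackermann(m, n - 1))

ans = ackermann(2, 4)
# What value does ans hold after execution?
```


ackermann(2, 4)
= ackermann(1, ackermann(2, 3))
First compute ackermann(2, 3) = 9
= ackermann(1, 9)
= 11


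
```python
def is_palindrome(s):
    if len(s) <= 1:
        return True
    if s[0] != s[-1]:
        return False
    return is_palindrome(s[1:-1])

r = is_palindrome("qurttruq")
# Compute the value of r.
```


is_palindrome("qurttruq")
"qurttruq": s[0]='q' == s[-1]='q' -> is_palindrome("urttru")
"urttru": s[0]='u' == s[-1]='u' -> is_palindrome("rttr")
"rttr": s[0]='r' == s[-1]='r' -> is_palindrome("tt")
"tt": s[0]='t' == s[-1]='t' -> is_palindrome("")
"": len <= 1 -> True
= True


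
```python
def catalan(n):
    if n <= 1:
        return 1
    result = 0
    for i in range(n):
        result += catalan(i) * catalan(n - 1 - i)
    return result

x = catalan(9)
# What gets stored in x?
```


catalan(9)
= sum of catalan(i) * catalan(9-1-i) for i in 0..8
First compute sub-values bottom-up:
  catalan(0) = 1, catalan(1) = 1
  catalan(2) = 1*1 + 1*1 = 2
  catalan(3) = 1*2 + 1*1 + 2*1 = 5
  catalan(4) = 1*5 + 1*2 + 2*1 + 5*1 = 14
  catalan(5) = 1*14 + 1*5 + 2*2 + 5*1 + 14*1 = 42
  catalan(6) = 1*42 + 1*14 + 2*5 + 5*2 + 14*1 + 42*1 = 132
  catalan(7) = 1*132 + 1*42 + 2*14 + 5*5 + 14*2 + 42*1 + 132*1 = 429
  catalan(8) = 1*429 + 1*132 + 2*42 + 5*14 + 14*5 + 42*2 + 132*1 + 429*1 = 1430
Now catalan(9):
  catalan(0)*catalan(8) = 1*1430 = 1430
  catalan(1)*catalan(7) = 1*429 = 429
  catalan(2)*catalan(6) = 2*132 = 264
  catalan(3)*catalan(5) = 5*42 = 210
  catalan(4)*catalan(4) = 14*14 = 196
  catalan(5)*catalan(3) = 42*5 = 210
  catalan(6)*catalan(2) = 132*2 = 264
  catalan(7)*catalan(1) = 429*1 = 429
  catalan(8)*catalan(0) = 1430*1 = 1430
= 1430 + 429 + 264 + 210 + 196 + 210 + 264 + 429 + 1430
= 4862


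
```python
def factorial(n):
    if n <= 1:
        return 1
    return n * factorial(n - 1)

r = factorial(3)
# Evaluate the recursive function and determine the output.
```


factorial(3)
= 3 * factorial(2)
= 3 * 2 * factorial(1)
= 3 * 2 * 1
= 6


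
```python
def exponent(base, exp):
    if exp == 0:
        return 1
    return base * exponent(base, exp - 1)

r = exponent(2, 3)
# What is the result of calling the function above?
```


exponent(2, 3)
= 2 * exponent(2, 2)
= 2 * 2 * exponent(2, 1)
= 2 * 2 * 2 * exponent(2, 0)
= 2 * 2 * 2 * 1
= 8


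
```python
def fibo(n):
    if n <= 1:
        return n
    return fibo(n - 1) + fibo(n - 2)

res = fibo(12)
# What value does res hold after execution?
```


fibo(12)
= fibo(11) + fibo(10)
= (fibo(10) + fibo(9)) + fibo(10)
Computing bottom-up: fibo(0)=0, fibo(1)=1, fibo(2)=1, fibo(3)=2, fibo(4)=3, fibo(5)=5, fibo(6)=8, fibo(7)=13, fibo(8)=21, fibo(9)=34, fibo(10)=55, fibo(11)=89, fibo(12)=144
= 144


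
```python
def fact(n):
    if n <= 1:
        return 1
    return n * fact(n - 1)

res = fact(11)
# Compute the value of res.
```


fact(11)
= 11 * fact(10)
= 11 * 10 * fact(9)
= 11 * 10 * 9 * fact(8)
= 11 * 10 * 9 * 8 * fact(7)
= 11 * 10 * 9 * 8 * 7 * fact(6)
= 11 * 10 * 9 * 8 * 7 * 6 * fact(5)
= 11 * 10 * 9 * 8 * 7 * 6 * 5 * fact(4)
= 11 * 10 * 9 * 8 * 7 * 6 * 5 * 4 * fact(3)
= 11 * 10 * 9 * 8 * 7 * 6 * 5 * 4 * 3 * fact(2)
= 11 * 10 * 9 * 8 * 7 * 6 * 5 * 4 * 3 * 2 * fact(1)
= 11 * 10 * 9 * 8 * 7 * 6 * 5 * 4 * 3 * 2 * 1
= 39916800


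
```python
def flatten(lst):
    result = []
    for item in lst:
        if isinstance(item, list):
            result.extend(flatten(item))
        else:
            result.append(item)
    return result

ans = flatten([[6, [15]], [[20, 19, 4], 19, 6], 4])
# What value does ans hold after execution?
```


flatten([[6, [15]], [[20, 19, 4], 19, 6], 4])
Processing each element:
  [6, [15]] is a list -> flatten recursively -> [6, 15]
  [[20, 19, 4], 19, 6] is a list -> flatten recursively -> [20, 19, 4, 19, 6]
  4 is not a list -> append 4
= [6, 15, 20, 19, 4, 19, 6, 4]


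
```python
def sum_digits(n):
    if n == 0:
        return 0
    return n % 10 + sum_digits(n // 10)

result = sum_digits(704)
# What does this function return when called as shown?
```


sum_digits(704)
= 4 + sum_digits(70)
= 4 + 0 + sum_digits(7)
= 4 + 0 + 7 + sum_digits(0)
= 4 + 0 + 7 + 0
= 11


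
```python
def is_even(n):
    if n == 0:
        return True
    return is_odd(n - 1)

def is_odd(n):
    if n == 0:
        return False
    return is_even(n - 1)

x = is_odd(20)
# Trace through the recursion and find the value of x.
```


is_odd(20)
= is_even(19)
= is_odd(18)
= is_even(17)
= is_odd(16)
= is_even(15)
= is_odd(14)
= is_even(13)
= is_odd(12)
= is_even(11)
= is_odd(10)
= is_even(9)
= is_odd(8)
= is_even(7)
= is_odd(6)
= is_even(5)
= is_odd(4)
= is_even(3)
= is_odd(2)
= is_even(1)
= is_odd(0)
n == 0: return False
= False


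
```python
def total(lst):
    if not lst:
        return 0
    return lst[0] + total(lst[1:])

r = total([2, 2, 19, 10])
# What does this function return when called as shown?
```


total([2, 2, 19, 10])
= 2 + total([2, 19, 10])
= 2 + 2 + total([19, 10])
= 2 + 2 + 19 + total([10])
= 2 + 2 + 19 + 10 + total([])
= 2 + 2 + 19 + 10 + 0
= 33


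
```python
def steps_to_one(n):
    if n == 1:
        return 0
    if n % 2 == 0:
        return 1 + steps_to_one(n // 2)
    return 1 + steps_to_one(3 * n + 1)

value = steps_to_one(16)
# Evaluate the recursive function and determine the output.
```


steps_to_one(16)
16 is even -> steps_to_one(8)
8 is even -> steps_to_one(4)
4 is even -> steps_to_one(2)
2 is even -> steps_to_one(1)
Reached 1 after 4 steps
= 4


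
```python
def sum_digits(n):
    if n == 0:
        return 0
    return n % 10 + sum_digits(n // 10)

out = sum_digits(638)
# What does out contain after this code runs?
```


sum_digits(638)
= 8 + sum_digits(63)
= 8 + 3 + sum_digits(6)
= 8 + 3 + 6 + sum_digits(0)
= 8 + 3 + 6 + 0
= 17


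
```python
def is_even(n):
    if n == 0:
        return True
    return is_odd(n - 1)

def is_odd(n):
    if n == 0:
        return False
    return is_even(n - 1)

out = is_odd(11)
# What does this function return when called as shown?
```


is_odd(11)
= is_even(10)
= is_odd(9)
= is_even(8)
= is_odd(7)
= is_even(6)
= is_odd(5)
= is_even(4)
= is_odd(3)
= is_even(2)
= is_odd(1)
= is_even(0)
n == 0: return True
= True


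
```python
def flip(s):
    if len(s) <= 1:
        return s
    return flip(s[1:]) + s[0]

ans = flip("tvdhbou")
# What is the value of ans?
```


flip("tvdhbou")
= flip("vdhbou") + "t"
= flip("dhbou") + "v" + "t"
= flip("hbou") + "d" + "v" + "t"
= flip("bou") + "h" + "d" + "v" + "t"
= flip("ou") + "b" + "h" + "d" + "v" + "t"
= flip("u") + "o" + "b" + "h" + "d" + "v" + "t"
= "u" + "o" + "b" + "h" + "d" + "v" + "t"
= "uobhdvt"


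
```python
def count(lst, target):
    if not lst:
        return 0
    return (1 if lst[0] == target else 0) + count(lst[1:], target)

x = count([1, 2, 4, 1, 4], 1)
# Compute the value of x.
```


count([1, 2, 4, 1, 4], 1)
lst[0]=1 == 1: 1 + count([2, 4, 1, 4], 1)
lst[0]=2 != 1: 0 + count([4, 1, 4], 1)
lst[0]=4 != 1: 0 + count([1, 4], 1)
lst[0]=1 == 1: 1 + count([4], 1)
lst[0]=4 != 1: 0 + count([], 1)
= 2


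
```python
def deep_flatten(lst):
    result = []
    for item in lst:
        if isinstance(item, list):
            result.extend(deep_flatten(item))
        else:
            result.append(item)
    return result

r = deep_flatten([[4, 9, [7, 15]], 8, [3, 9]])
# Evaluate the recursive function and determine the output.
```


deep_flatten([[4, 9, [7, 15]], 8, [3, 9]])
Processing each element:
  [4, 9, [7, 15]] is a list -> deep_flatten recursively -> [4, 9, 7, 15]
  8 is not a list -> append 8
  [3, 9] is a list -> deep_flatten recursively -> [3, 9]
= [4, 9, 7, 15, 8, 3, 9]


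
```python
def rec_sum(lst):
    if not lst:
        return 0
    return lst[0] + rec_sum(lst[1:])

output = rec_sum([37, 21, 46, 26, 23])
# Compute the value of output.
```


rec_sum([37, 21, 46, 26, 23])
= 37 + rec_sum([21, 46, 26, 23])
= 37 + 21 + rec_sum([46, 26, 23])
= 37 + 21 + 46 + rec_sum([26, 23])
= 37 + 21 + 46 + 26 + rec_sum([23])
= 37 + 21 + 46 + 26 + 23 + rec_sum([])
= 37 + 21 + 46 + 26 + 23 + 0
= 153


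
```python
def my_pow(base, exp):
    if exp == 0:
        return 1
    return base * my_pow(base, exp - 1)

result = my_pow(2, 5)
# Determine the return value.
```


my_pow(2, 5)
= 2 * my_pow(2, 4)
= 2 * 2 * my_pow(2, 3)
= 2 * 2 * 2 * my_pow(2, 2)
= 2 * 2 * 2 * 2 * my_pow(2, 1)
= 2 * 2 * 2 * 2 * 2 * my_pow(2, 0)
= 2 * 2 * 2 * 2 * 2 * 1
= 32


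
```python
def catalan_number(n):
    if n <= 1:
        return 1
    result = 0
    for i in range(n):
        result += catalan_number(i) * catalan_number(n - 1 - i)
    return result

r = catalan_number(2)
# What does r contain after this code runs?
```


catalan_number(2)
= sum of catalan_number(i) * catalan_number(2-1-i) for i in 0..1
  catalan_number(0)*catalan_number(1) = 1*1 = 1
  catalan_number(1)*catalan_number(0) = 1*1 = 1
= 1 + 1
= 2


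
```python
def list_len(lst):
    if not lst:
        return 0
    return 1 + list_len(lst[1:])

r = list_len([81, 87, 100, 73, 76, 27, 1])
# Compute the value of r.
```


list_len([81, 87, 100, 73, 76, 27, 1])
= 1 + list_len([87, 100, 73, 76, 27, 1])
= 1 + 1 + list_len([100, 73, 76, 27, 1])
= 1 + 1 + 1 + list_len([73, 76, 27, 1])
= 1 + 1 + 1 + 1 + list_len([76, 27, 1])
= 1 + 1 + 1 + 1 + 1 + list_len([27, 1])
= 1 + 1 + 1 + 1 + 1 + 1 + list_len([1])
= 1 + 1 + 1 + 1 + 1 + 1 + 1 + list_len([])
= 1 + 1 + 1 + 1 + 1 + 1 + 1 + 0
= 7


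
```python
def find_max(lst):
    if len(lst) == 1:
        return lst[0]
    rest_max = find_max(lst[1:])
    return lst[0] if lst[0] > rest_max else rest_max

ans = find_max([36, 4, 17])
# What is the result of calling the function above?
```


find_max([36, 4, 17])
= compare 36 with find_max([4, 17])
= compare 4 with find_max([17])
Base: find_max([17]) = 17
compare 4 with 17: max = 17
compare 36 with 17: max = 36
= 36


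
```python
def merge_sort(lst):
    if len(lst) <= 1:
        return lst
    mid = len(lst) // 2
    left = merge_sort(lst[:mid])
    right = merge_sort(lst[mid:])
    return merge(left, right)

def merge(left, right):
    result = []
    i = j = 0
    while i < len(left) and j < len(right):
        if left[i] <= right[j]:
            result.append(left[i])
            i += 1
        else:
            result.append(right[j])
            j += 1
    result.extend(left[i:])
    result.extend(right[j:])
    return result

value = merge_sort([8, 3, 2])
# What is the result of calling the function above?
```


merge_sort([8, 3, 2])
Split into [8] and [3, 2]
Left sorted: [8]
Right sorted: [2, 3]
Merge [8] and [2, 3]
= [2, 3, 8]


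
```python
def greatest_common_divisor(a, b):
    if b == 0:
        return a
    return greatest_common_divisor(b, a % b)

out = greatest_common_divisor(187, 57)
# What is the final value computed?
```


greatest_common_divisor(187, 57)
= greatest_common_divisor(57, 187 % 57) = greatest_common_divisor(57, 16)
= greatest_common_divisor(16, 57 % 16) = greatest_common_divisor(16, 9)
= greatest_common_divisor(9, 16 % 9) = greatest_common_divisor(9, 7)
= greatest_common_divisor(7, 9 % 7) = greatest_common_divisor(7, 2)
= greatest_common_divisor(2, 7 % 2) = greatest_common_divisor(2, 1)
= greatest_common_divisor(1, 2 % 1) = greatest_common_divisor(1, 0)
b == 0, return a = 1


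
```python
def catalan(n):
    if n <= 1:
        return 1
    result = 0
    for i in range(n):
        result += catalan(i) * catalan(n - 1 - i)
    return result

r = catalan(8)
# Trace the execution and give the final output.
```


catalan(8)
= sum of catalan(i) * catalan(8-1-i) for i in 0..7
First compute sub-values bottom-up:
  catalan(0) = 1, catalan(1) = 1
  catalan(2) = 1*1 + 1*1 = 2
  catalan(3) = 1*2 + 1*1 + 2*1 = 5
  catalan(4) = 1*5 + 1*2 + 2*1 + 5*1 = 14
  catalan(5) = 1*14 + 1*5 + 2*2 + 5*1 + 14*1 = 42
  catalan(6) = 1*42 + 1*14 + 2*5 + 5*2 + 14*1 + 42*1 = 132
  catalan(7) = 1*132 + 1*42 + 2*14 + 5*5 + 14*2 + 42*1 + 132*1 = 429
Now catalan(8):
  catalan(0)*catalan(7) = 1*429 = 429
  catalan(1)*catalan(6) = 1*132 = 132
  catalan(2)*catalan(5) = 2*42 = 84
  catalan(3)*catalan(4) = 5*14 = 70
  catalan(4)*catalan(3) = 14*5 = 70
  catalan(5)*catalan(2) = 42*2 = 84
  catalan(6)*catalan(1) = 132*1 = 132
  catalan(7)*catalan(0) = 429*1 = 429
= 429 + 132 + 84 + 70 + 70 + 84 + 132 + 429
= 1430


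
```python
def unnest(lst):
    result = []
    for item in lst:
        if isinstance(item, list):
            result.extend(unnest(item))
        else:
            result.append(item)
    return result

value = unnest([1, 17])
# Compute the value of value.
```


unnest([1, 17])
Processing each element:
  1 is not a list -> append 1
  17 is not a list -> append 17
= [1, 17]


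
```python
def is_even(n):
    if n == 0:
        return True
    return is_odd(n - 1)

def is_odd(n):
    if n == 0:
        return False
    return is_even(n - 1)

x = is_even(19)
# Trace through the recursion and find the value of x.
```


is_even(19)
= is_odd(18)
= is_even(17)
= is_odd(16)
= is_even(15)
= is_odd(14)
= is_even(13)
= is_odd(12)
= is_even(11)
= is_odd(10)
= is_even(9)
= is_odd(8)
= is_even(7)
= is_odd(6)
= is_even(5)
= is_odd(4)
= is_even(3)
= is_odd(2)
= is_even(1)
= is_odd(0)
n == 0: return False
= False


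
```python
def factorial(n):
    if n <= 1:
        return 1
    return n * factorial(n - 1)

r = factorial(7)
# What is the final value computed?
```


factorial(7)
= 7 * factorial(6)
= 7 * 6 * factorial(5)
= 7 * 6 * 5 * factorial(4)
= 7 * 6 * 5 * 4 * factorial(3)
= 7 * 6 * 5 * 4 * 3 * factorial(2)
= 7 * 6 * 5 * 4 * 3 * 2 * factorial(1)
= 7 * 6 * 5 * 4 * 3 * 2 * 1
= 5040


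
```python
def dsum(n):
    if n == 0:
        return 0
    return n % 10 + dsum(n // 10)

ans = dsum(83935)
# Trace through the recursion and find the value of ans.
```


dsum(83935)
= 5 + dsum(8393)
= 5 + 3 + dsum(839)
= 5 + 3 + 9 + dsum(83)
= 5 + 3 + 9 + 3 + dsum(8)
= 5 + 3 + 9 + 3 + 8 + dsum(0)
= 5 + 3 + 9 + 3 + 8 + 0
= 28


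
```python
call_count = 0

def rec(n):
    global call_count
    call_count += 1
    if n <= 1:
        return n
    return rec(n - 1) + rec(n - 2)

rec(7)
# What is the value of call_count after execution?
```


rec(7) calls rec(6) and rec(5); each non-base call branches into two more.
Let C(k) = total number of calls made by rec(k), including the call to rec(k) itself.
Base cases: C(0) = 1, C(1) = 1
Recurrence: C(k) = 1 + C(k-1) + C(k-2)
  C(2) = 1 + C(1) + C(0) = 1 + 1 + 1 = 3
  C(3) = 1 + C(2) + C(1) = 1 + 3 + 1 = 5
  C(4) = 1 + C(3) + C(2) = 1 + 5 + 3 = 9
  C(5) = 1 + C(4) + C(3) = 1 + 9 + 5 = 15
  C(6) = 1 + C(5) + C(4) = 1 + 15 + 9 = 25
  C(7) = 1 + C(6) + C(5) = 1 + 25 + 15 = 41
Total calls = C(7) = 41


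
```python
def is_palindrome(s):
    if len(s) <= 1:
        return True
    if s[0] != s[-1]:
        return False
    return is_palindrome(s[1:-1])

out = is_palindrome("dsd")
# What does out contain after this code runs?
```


is_palindrome("dsd")
"dsd": s[0]='d' == s[-1]='d' -> is_palindrome("s")
"s": len <= 1 -> True
= True


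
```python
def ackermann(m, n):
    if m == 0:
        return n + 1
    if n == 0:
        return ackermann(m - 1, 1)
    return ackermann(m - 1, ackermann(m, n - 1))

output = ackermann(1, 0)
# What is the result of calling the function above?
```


ackermann(1, 0)
n == 0: return ackermann(0, 1)
= ackermann(0, 1) = 2
= 2


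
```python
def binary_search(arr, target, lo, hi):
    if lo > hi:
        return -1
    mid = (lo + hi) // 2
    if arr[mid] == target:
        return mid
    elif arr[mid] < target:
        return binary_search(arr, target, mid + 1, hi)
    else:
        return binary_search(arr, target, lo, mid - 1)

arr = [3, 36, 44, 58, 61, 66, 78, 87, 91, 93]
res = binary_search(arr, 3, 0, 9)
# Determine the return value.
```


binary_search(arr, 3, 0, 9)
lo=0, hi=9, mid=4, arr[mid]=61
61 > 3, search left half
lo=0, hi=3, mid=1, arr[mid]=36
36 > 3, search left half
lo=0, hi=0, mid=0, arr[mid]=3
arr[0] == 3, found at index 0
= 0


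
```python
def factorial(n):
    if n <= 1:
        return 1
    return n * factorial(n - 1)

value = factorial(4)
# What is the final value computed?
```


factorial(4)
= 4 * factorial(3)
= 4 * 3 * factorial(2)
= 4 * 3 * 2 * factorial(1)
= 4 * 3 * 2 * 1
= 24


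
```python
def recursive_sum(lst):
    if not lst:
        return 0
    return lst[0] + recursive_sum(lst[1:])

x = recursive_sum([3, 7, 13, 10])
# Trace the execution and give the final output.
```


recursive_sum([3, 7, 13, 10])
= 3 + recursive_sum([7, 13, 10])
= 3 + 7 + recursive_sum([13, 10])
= 3 + 7 + 13 + recursive_sum([10])
= 3 + 7 + 13 + 10 + recursive_sum([])
= 3 + 7 + 13 + 10 + 0
= 33


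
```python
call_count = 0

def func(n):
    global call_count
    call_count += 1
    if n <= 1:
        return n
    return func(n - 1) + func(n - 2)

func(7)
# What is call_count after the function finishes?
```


func(7) calls func(6) and func(5); each non-base call branches into two more.
Let C(k) = total number of calls made by func(k), including the call to func(k) itself.
Base cases: C(0) = 1, C(1) = 1
Recurrence: C(k) = 1 + C(k-1) + C(k-2)
  C(2) = 1 + C(1) + C(0) = 1 + 1 + 1 = 3
  C(3) = 1 + C(2) + C(1) = 1 + 3 + 1 = 5
  C(4) = 1 + C(3) + C(2) = 1 + 5 + 3 = 9
  C(5) = 1 + C(4) + C(3) = 1 + 9 + 5 = 15
  C(6) = 1 + C(5) + C(4) = 1 + 15 + 9 = 25
  C(7) = 1 + C(6) + C(5) = 1 + 25 + 15 = 41
Total calls = C(7) = 41


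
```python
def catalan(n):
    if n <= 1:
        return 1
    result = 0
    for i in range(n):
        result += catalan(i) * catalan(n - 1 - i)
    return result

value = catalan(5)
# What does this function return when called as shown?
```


catalan(5)
= sum of catalan(i) * catalan(5-1-i) for i in 0..4
First compute sub-values bottom-up:
  catalan(0) = 1, catalan(1) = 1
  catalan(2) = 1*1 + 1*1 = 2
  catalan(3) = 1*2 + 1*1 + 2*1 = 5
  catalan(4) = 1*5 + 1*2 + 2*1 + 5*1 = 14
Now catalan(5):
  catalan(0)*catalan(4) = 1*14 = 14
  catalan(1)*catalan(3) = 1*5 = 5
  catalan(2)*catalan(2) = 2*2 = 4
  catalan(3)*catalan(1) = 5*1 = 5
  catalan(4)*catalan(0) = 14*1 = 14
= 14 + 5 + 4 + 5 + 14
= 42


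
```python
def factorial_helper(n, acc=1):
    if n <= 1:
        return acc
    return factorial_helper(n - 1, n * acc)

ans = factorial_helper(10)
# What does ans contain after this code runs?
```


factorial_helper(10, 1)
= factorial_helper(9, 10 * 1) = factorial_helper(9, 10)
= factorial_helper(8, 9 * 10) = factorial_helper(8, 90)
= factorial_helper(7, 8 * 90) = factorial_helper(7, 720)
= factorial_helper(6, 7 * 720) = factorial_helper(6, 5040)
= factorial_helper(5, 6 * 5040) = factorial_helper(5, 30240)
= factorial_helper(4, 5 * 30240) = factorial_helper(4, 151200)
= factorial_helper(3, 4 * 151200) = factorial_helper(3, 604800)
= factorial_helper(2, 3 * 604800) = factorial_helper(2, 1814400)
= factorial_helper(1, 2 * 1814400) = factorial_helper(1, 3628800)
n <= 1, return acc = 3628800


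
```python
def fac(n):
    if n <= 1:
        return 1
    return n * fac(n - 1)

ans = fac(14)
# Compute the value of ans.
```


fac(14)
= 14 * fac(13)
= 14 * 13 * fac(12)
= 14 * 13 * 12 * fac(11)
= 14 * 13 * 12 * 11 * fac(10)
= 14 * 13 * 12 * 11 * 10 * fac(9)
= 14 * 13 * 12 * 11 * 10 * 9 * fac(8)
= 14 * 13 * 12 * 11 * 10 * 9 * 8 * fac(7)
= 14 * 13 * 12 * 11 * 10 * 9 * 8 * 7 * fac(6)
= 14 * 13 * 12 * 11 * 10 * 9 * 8 * 7 * 6 * fac(5)
= 14 * 13 * 12 * 11 * 10 * 9 * 8 * 7 * 6 * 5 * fac(4)
= 14 * 13 * 12 * 11 * 10 * 9 * 8 * 7 * 6 * 5 * 4 * fac(3)
= 14 * 13 * 12 * 11 * 10 * 9 * 8 * 7 * 6 * 5 * 4 * 3 * fac(2)
= 14 * 13 * 12 * 11 * 10 * 9 * 8 * 7 * 6 * 5 * 4 * 3 * 2 * fac(1)
= 14 * 13 * 12 * 11 * 10 * 9 * 8 * 7 * 6 * 5 * 4 * 3 * 2 * 1
= 87178291200


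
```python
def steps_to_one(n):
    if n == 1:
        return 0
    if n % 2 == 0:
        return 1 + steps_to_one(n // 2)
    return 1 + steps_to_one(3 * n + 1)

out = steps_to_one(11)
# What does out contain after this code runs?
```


steps_to_one(11)
11 is odd -> 3*11+1 = 34 -> steps_to_one(34)
34 is even -> steps_to_one(17)
17 is odd -> 3*17+1 = 52 -> steps_to_one(52)
52 is even -> steps_to_one(26)
26 is even -> steps_to_one(13)
13 is odd -> 3*13+1 = 40 -> steps_to_one(40)
40 is even -> steps_to_one(20)
20 is even -> steps_to_one(10)
10 is even -> steps_to_one(5)
5 is odd -> 3*5+1 = 16 -> steps_to_one(16)
16 is even -> steps_to_one(8)
8 is even -> steps_to_one(4)
4 is even -> steps_to_one(2)
2 is even -> steps_to_one(1)
Reached 1 after 14 steps
= 14


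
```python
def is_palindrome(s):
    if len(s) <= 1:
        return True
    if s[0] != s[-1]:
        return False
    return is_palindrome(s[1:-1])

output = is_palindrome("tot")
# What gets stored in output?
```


is_palindrome("tot")
"tot": s[0]='t' == s[-1]='t' -> is_palindrome("o")
"o": len <= 1 -> True
= True


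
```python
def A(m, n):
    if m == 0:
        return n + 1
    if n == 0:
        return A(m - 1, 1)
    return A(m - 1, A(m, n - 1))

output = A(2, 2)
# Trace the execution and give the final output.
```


A(2, 2)
= A(1, A(2, 1))
First compute A(2, 1) = 5
= A(1, 5)
= 7


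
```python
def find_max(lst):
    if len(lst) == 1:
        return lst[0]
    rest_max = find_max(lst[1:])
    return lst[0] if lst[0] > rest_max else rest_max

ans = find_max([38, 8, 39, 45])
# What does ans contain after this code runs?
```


find_max([38, 8, 39, 45])
= compare 38 with find_max([8, 39, 45])
= compare 8 with find_max([39, 45])
= compare 39 with find_max([45])
Base: find_max([45]) = 45
compare 39 with 45: max = 45
compare 8 with 45: max = 45
compare 38 with 45: max = 45
= 45


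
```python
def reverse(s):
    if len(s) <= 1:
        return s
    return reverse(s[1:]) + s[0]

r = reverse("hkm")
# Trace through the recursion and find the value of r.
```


reverse("hkm")
= reverse("km") + "h"
= reverse("m") + "k" + "h"
= "m" + "k" + "h"
= "mkh"


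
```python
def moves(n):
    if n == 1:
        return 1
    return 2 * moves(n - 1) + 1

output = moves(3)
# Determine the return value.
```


moves(3)
= 2 * moves(2) + 1
= 2 * (2 * moves(1) + 1) + 1
Now compute bottom-up:
moves(1) = 1
moves(2) = 2 * 1 + 1 = 3
moves(3) = 2 * 3 + 1 = 7
= 7


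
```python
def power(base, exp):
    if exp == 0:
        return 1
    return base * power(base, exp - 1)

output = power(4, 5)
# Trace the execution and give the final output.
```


power(4, 5)
= 4 * power(4, 4)
= 4 * 4 * power(4, 3)
= 4 * 4 * 4 * power(4, 2)
= 4 * 4 * 4 * 4 * power(4, 1)
= 4 * 4 * 4 * 4 * 4 * power(4, 0)
= 4 * 4 * 4 * 4 * 4 * 1
= 1024


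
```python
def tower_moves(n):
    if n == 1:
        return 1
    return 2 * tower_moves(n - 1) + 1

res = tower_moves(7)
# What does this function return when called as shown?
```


tower_moves(7)
= 2 * tower_moves(6) + 1
= 2 * (2 * tower_moves(5) + 1) + 1
= 2 * (2 * (2 * tower_moves(4) + 1) + 1) + 1
= 2 * (2 * (2 * (2 * tower_moves(3) + 1) + 1) + 1) + 1
= 2 * (2 * (2 * (2 * (2 * tower_moves(2) + 1) + 1) + 1) + 1) + 1
= 2 * (2 * (2 * (2 * (2 * (2 * tower_moves(1) + 1) + 1) + 1) + 1) + 1) + 1
Now compute bottom-up:
tower_moves(1) = 1
tower_moves(2) = 2 * 1 + 1 = 3
tower_moves(3) = 2 * 3 + 1 = 7
tower_moves(4) = 2 * 7 + 1 = 15
tower_moves(5) = 2 * 15 + 1 = 31
tower_moves(6) = 2 * 31 + 1 = 63
tower_moves(7) = 2 * 63 + 1 = 127
= 127


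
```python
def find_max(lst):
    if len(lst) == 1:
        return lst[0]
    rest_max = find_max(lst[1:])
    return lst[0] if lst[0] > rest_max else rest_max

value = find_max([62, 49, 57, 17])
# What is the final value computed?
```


find_max([62, 49, 57, 17])
= compare 62 with find_max([49, 57, 17])
= compare 49 with find_max([57, 17])
= compare 57 with find_max([17])
Base: find_max([17]) = 17
compare 57 with 17: max = 57
compare 49 with 57: max = 57
compare 62 with 57: max = 62
= 62


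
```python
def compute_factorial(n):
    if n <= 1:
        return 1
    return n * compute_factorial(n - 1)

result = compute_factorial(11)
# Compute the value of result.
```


compute_factorial(11)
= 11 * compute_factorial(10)
= 11 * 10 * compute_factorial(9)
= 11 * 10 * 9 * compute_factorial(8)
= 11 * 10 * 9 * 8 * compute_factorial(7)
= 11 * 10 * 9 * 8 * 7 * compute_factorial(6)
= 11 * 10 * 9 * 8 * 7 * 6 * compute_factorial(5)
= 11 * 10 * 9 * 8 * 7 * 6 * 5 * compute_factorial(4)
= 11 * 10 * 9 * 8 * 7 * 6 * 5 * 4 * compute_factorial(3)
= 11 * 10 * 9 * 8 * 7 * 6 * 5 * 4 * 3 * compute_factorial(2)
= 11 * 10 * 9 * 8 * 7 * 6 * 5 * 4 * 3 * 2 * compute_factorial(1)
= 11 * 10 * 9 * 8 * 7 * 6 * 5 * 4 * 3 * 2 * 1
= 39916800


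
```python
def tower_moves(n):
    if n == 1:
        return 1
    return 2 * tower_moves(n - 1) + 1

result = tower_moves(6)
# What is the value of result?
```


tower_moves(6)
= 2 * tower_moves(5) + 1
= 2 * (2 * tower_moves(4) + 1) + 1
= 2 * (2 * (2 * tower_moves(3) + 1) + 1) + 1
= 2 * (2 * (2 * (2 * tower_moves(2) + 1) + 1) + 1) + 1
= 2 * (2 * (2 * (2 * (2 * tower_moves(1) + 1) + 1) + 1) + 1) + 1
Now compute bottom-up:
tower_moves(1) = 1
tower_moves(2) = 2 * 1 + 1 = 3
tower_moves(3) = 2 * 3 + 1 = 7
tower_moves(4) = 2 * 7 + 1 = 15
tower_moves(5) = 2 * 15 + 1 = 31
tower_moves(6) = 2 * 31 + 1 = 63
= 63
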